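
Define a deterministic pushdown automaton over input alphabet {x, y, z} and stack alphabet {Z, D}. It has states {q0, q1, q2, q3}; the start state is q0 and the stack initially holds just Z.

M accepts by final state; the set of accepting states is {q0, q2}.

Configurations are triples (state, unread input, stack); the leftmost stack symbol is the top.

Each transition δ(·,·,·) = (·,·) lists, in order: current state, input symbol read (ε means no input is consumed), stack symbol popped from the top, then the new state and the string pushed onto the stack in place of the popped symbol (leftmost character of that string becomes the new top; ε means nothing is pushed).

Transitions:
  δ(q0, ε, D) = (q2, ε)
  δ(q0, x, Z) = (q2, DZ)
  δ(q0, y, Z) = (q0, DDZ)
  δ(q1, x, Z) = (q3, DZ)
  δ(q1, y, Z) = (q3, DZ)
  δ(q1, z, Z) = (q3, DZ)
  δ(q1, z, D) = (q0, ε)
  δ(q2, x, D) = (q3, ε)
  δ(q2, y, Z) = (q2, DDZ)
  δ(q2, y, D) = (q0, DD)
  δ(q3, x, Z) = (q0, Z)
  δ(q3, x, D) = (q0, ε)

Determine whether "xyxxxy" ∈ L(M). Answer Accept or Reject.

Accept

(q0, xyxxxy, Z)
  read x, top Z: go to q2, push DZ → (q2, yxxxy, DZ)
  read y, top D: go to q0, push DD → (q0, xxxy, DDZ)
  ε-move, top D: go to q2, push ε → (q2, xxxy, DZ)
  read x, top D: go to q3, push ε → (q3, xxy, Z)
  read x, top Z: go to q0, push Z → (q0, xy, Z)
  read x, top Z: go to q2, push DZ → (q2, y, DZ)
  read y, top D: go to q0, push DD → (q0, ε, DDZ)
All input consumed; state q0 ∈ F.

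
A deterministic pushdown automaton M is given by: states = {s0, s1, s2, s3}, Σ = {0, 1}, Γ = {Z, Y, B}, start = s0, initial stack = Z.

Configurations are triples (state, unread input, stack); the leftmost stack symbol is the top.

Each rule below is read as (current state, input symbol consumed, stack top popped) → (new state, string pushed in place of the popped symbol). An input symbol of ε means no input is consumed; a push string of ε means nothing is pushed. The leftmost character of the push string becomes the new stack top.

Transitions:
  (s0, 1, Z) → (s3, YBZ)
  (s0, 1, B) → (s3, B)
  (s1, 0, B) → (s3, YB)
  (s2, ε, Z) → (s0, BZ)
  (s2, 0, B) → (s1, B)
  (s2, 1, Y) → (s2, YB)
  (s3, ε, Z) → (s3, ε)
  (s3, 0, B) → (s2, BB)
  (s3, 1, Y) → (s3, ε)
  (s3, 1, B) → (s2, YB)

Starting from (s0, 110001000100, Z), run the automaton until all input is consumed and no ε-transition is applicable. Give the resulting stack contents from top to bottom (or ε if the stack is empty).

BBBBZ

(s0, 110001000100, Z)
  read 1, top Z: go to s3, push YBZ → (s3, 10001000100, YBZ)
  read 1, top Y: go to s3, push ε → (s3, 0001000100, BZ)
  read 0, top B: go to s2, push BB → (s2, 001000100, BBZ)
  read 0, top B: go to s1, push B → (s1, 01000100, BBZ)
  read 0, top B: go to s3, push YB → (s3, 1000100, YBBZ)
  read 1, top Y: go to s3, push ε → (s3, 000100, BBZ)
  read 0, top B: go to s2, push BB → (s2, 00100, BBBZ)
  read 0, top B: go to s1, push B → (s1, 0100, BBBZ)
  read 0, top B: go to s3, push YB → (s3, 100, YBBBZ)
  read 1, top Y: go to s3, push ε → (s3, 00, BBBZ)
  read 0, top B: go to s2, push BB → (s2, 0, BBBBZ)
  read 0, top B: go to s1, push B → (s1, ε, BBBBZ)
All input consumed in state s1 with stack BBBBZ.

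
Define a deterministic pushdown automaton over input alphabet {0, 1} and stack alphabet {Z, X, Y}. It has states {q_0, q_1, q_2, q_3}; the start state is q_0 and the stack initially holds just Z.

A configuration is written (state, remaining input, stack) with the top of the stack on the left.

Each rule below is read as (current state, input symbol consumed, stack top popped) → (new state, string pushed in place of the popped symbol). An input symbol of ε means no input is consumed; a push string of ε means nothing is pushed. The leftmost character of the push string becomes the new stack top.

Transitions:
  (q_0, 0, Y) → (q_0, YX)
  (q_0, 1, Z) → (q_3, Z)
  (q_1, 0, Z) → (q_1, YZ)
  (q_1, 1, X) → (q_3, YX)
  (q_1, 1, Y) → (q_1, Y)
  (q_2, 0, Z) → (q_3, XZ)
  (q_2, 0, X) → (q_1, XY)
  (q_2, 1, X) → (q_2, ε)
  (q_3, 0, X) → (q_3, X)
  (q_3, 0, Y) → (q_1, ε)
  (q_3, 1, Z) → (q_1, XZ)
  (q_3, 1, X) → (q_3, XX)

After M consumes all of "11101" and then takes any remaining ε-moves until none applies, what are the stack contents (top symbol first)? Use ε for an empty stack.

(q_0, 11101, Z) ⊢ (q_3, 1101, Z) ⊢ (q_1, 101, XZ) ⊢ (q_3, 01, YXZ) ⊢ (q_1, 1, XZ) ⊢ (q_3, ε, YXZ)
All input consumed in state q_3 with stack YXZ.

YXZ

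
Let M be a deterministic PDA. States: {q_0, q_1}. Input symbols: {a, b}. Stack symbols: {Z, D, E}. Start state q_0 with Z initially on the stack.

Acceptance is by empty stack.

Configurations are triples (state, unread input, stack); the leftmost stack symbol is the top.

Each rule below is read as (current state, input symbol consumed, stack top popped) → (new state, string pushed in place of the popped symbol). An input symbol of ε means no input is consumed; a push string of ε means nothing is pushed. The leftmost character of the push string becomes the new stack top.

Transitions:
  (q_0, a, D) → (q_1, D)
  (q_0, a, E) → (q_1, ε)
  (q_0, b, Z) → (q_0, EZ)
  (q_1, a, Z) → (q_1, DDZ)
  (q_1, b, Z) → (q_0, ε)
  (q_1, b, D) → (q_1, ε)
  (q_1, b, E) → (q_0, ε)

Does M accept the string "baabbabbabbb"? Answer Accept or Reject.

(q_0, baabbabbabbb, Z) ⊢ (q_0, aabbabbabbb, EZ) ⊢ (q_1, abbabbabbb, Z) ⊢ (q_1, bbabbabbb, DDZ) ⊢ (q_1, babbabbb, DZ) ⊢ (q_1, abbabbb, Z) ⊢ (q_1, bbabbb, DDZ) ⊢ (q_1, babbb, DZ) ⊢ (q_1, abbb, Z) ⊢ (q_1, bbb, DDZ) ⊢ (q_1, bb, DZ) ⊢ (q_1, b, Z) ⊢ (q_0, ε, ε)
All input consumed and the stack is empty.

Accept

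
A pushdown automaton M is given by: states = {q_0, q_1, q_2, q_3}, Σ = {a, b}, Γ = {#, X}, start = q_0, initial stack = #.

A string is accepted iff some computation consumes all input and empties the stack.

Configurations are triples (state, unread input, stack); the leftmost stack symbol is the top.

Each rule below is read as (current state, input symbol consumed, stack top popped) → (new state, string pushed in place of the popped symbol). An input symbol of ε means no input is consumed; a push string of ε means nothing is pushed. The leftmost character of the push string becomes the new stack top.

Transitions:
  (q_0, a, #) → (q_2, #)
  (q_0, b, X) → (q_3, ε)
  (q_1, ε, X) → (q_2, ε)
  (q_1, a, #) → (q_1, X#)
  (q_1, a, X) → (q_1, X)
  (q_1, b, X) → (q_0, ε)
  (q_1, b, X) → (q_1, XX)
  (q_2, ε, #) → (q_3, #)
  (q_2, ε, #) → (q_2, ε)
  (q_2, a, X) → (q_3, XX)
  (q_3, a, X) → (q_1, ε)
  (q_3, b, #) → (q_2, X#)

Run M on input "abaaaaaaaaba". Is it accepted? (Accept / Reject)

Accept

One accepting computation: (q_0, abaaaaaaaaba, #) ⊢ (q_2, baaaaaaaaba, #) ⊢ (q_3, baaaaaaaaba, #) ⊢ (q_2, aaaaaaaaba, X#) ⊢ (q_3, aaaaaaaba, XX#) ⊢ (q_1, aaaaaaba, X#) ⊢ (q_1, aaaaaba, X#) ⊢ (q_1, aaaaba, X#) ⊢ (q_1, aaaba, X#) ⊢ (q_1, aaba, X#) ⊢ (q_1, aba, X#) ⊢ (q_1, ba, X#) ⊢ (q_0, a, #) ⊢ (q_2, ε, #) ⊢ (q_2, ε, ε)
All input consumed and the stack is empty.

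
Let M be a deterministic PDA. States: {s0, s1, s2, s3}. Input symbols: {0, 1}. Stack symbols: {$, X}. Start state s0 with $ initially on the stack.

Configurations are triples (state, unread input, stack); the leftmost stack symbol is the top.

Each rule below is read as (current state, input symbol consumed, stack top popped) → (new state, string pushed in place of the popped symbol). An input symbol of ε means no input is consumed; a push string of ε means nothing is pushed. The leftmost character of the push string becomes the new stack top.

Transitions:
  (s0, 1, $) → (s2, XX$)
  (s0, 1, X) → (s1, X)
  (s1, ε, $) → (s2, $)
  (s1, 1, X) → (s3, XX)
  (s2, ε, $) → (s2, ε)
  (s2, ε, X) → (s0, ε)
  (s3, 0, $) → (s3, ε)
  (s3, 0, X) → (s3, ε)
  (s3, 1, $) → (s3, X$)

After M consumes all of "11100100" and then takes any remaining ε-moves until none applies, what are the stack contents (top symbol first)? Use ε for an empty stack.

(s0, 11100100, $)
  read 1, top $: go to s2, push XX$ → (s2, 1100100, XX$)
  ε-move, top X: go to s0, push ε → (s0, 1100100, X$)
  read 1, top X: go to s1, push X → (s1, 100100, X$)
  read 1, top X: go to s3, push XX → (s3, 00100, XX$)
  read 0, top X: go to s3, push ε → (s3, 0100, X$)
  read 0, top X: go to s3, push ε → (s3, 100, $)
  read 1, top $: go to s3, push X$ → (s3, 00, X$)
  read 0, top X: go to s3, push ε → (s3, 0, $)
  read 0, top $: go to s3, push ε → (s3, ε, ε)
All input consumed in state s3 with stack ε.

ε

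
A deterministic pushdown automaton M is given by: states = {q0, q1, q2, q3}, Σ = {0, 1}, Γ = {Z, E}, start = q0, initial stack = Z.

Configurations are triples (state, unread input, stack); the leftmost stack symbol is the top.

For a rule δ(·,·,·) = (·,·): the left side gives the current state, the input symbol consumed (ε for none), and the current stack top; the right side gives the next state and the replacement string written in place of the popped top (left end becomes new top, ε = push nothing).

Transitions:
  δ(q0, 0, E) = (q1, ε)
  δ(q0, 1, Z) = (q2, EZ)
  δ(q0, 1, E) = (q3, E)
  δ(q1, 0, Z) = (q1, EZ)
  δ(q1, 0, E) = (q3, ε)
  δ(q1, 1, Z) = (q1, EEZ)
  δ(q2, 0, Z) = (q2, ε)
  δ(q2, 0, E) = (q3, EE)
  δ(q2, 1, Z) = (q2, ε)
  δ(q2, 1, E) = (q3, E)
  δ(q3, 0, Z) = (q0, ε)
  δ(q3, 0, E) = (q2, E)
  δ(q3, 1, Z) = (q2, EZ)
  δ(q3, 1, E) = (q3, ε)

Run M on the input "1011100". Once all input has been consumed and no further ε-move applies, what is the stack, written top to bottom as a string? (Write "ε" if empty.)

EEZ

(q0, 1011100, Z)
  read 1, top Z: go to q2, push EZ → (q2, 011100, EZ)
  read 0, top E: go to q3, push EE → (q3, 11100, EEZ)
  read 1, top E: go to q3, push ε → (q3, 1100, EZ)
  read 1, top E: go to q3, push ε → (q3, 100, Z)
  read 1, top Z: go to q2, push EZ → (q2, 00, EZ)
  read 0, top E: go to q3, push EE → (q3, 0, EEZ)
  read 0, top E: go to q2, push E → (q2, ε, EEZ)
All input consumed in state q2 with stack EEZ.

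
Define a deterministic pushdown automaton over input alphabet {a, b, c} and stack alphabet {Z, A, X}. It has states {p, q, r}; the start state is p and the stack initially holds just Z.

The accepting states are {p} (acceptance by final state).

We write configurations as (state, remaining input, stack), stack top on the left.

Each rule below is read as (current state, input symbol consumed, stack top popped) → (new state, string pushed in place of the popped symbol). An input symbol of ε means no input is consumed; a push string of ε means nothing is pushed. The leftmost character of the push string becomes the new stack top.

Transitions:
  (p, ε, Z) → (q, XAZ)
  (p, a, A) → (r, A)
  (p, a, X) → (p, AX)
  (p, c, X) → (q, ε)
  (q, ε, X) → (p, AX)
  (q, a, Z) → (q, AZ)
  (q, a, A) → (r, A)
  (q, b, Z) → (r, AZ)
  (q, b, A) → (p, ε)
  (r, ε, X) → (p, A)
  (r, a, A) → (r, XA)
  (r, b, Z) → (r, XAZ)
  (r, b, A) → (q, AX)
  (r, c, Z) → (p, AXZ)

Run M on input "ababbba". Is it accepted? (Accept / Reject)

(p, ababbba, Z)
  ε-move, top Z: go to q, push XAZ → (q, ababbba, XAZ)
  ε-move, top X: go to p, push AX → (p, ababbba, AXAZ)
  read a, top A: go to r, push A → (r, babbba, AXAZ)
  read b, top A: go to q, push AX → (q, abbba, AXXAZ)
  read a, top A: go to r, push A → (r, bbba, AXXAZ)
  read b, top A: go to q, push AX → (q, bba, AXXXAZ)
  read b, top A: go to p, push ε → (p, ba, XXXAZ)
No transition applies at (p, ba, XXXAZ); input not fully consumed.

Reject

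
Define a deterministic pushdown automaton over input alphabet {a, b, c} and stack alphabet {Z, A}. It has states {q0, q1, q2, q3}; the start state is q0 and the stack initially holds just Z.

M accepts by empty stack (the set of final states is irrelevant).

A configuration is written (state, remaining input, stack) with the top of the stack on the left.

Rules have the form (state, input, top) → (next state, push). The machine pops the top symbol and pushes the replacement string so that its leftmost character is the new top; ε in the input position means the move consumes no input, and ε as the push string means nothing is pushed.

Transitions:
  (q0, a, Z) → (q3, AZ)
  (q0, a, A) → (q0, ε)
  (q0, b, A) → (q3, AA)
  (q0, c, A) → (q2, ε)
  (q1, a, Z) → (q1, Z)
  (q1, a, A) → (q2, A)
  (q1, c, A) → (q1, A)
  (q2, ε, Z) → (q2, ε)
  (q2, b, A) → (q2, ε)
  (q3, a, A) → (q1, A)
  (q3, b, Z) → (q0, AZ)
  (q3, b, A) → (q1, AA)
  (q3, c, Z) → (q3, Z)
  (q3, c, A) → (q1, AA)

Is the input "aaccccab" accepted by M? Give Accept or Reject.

(q0, aaccccab, Z)
  read a, top Z: go to q3, push AZ → (q3, accccab, AZ)
  read a, top A: go to q1, push A → (q1, ccccab, AZ)
  read c, top A: go to q1, push A → (q1, cccab, AZ)
  read c, top A: go to q1, push A → (q1, ccab, AZ)
  read c, top A: go to q1, push A → (q1, cab, AZ)
  read c, top A: go to q1, push A → (q1, ab, AZ)
  read a, top A: go to q2, push A → (q2, b, AZ)
  read b, top A: go to q2, push ε → (q2, ε, Z)
  ε-move, top Z: go to q2, push ε → (q2, ε, ε)
All input consumed and the stack is empty.

Accept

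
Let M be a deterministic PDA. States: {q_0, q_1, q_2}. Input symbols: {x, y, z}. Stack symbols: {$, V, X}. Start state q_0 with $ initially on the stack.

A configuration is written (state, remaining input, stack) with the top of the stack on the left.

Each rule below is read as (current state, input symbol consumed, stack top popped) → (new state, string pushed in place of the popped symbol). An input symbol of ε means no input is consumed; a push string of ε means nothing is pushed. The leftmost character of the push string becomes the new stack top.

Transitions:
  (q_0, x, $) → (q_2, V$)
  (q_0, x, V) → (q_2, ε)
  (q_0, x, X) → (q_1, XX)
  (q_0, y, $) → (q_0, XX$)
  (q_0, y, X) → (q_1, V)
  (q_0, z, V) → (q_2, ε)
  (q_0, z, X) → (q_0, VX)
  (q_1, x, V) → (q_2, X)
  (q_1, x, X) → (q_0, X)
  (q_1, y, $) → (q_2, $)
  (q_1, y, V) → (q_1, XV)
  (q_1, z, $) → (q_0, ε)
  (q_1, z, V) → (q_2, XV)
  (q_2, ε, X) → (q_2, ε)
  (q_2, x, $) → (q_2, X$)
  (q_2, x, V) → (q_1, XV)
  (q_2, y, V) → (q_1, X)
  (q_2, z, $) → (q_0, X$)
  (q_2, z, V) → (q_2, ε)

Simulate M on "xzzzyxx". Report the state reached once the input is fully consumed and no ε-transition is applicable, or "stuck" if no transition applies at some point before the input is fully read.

(q_0, xzzzyxx, $)
  read x, top $: go to q_2, push V$ → (q_2, zzzyxx, V$)
  read z, top V: go to q_2, push ε → (q_2, zzyxx, $)
  read z, top $: go to q_0, push X$ → (q_0, zyxx, X$)
  read z, top X: go to q_0, push VX → (q_0, yxx, VX$)
No transition for (q_0, y, top V); M blocks with input yxx remaining.

stuck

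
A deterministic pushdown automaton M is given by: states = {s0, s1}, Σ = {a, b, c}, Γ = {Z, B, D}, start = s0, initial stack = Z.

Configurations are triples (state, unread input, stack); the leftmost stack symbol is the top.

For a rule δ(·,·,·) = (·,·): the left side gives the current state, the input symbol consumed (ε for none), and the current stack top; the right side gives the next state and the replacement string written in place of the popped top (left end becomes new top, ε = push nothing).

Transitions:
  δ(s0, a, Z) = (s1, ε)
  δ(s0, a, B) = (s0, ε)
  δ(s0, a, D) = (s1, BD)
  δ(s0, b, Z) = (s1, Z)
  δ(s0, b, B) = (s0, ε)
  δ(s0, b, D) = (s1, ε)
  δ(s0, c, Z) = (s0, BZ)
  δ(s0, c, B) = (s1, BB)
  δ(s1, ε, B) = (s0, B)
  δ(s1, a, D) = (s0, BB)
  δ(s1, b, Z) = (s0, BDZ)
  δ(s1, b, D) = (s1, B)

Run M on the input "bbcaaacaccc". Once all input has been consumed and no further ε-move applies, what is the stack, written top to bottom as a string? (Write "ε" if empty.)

BBBBDZ

(s0, bbcaaacaccc, Z)
  read b, top Z: go to s1, push Z → (s1, bcaaacaccc, Z)
  read b, top Z: go to s0, push BDZ → (s0, caaacaccc, BDZ)
  read c, top B: go to s1, push BB → (s1, aaacaccc, BBDZ)
  ε-move, top B: go to s0, push B → (s0, aaacaccc, BBDZ)
  read a, top B: go to s0, push ε → (s0, aacaccc, BDZ)
  read a, top B: go to s0, push ε → (s0, acaccc, DZ)
  read a, top D: go to s1, push BD → (s1, caccc, BDZ)
  ε-move, top B: go to s0, push B → (s0, caccc, BDZ)
  read c, top B: go to s1, push BB → (s1, accc, BBDZ)
  ε-move, top B: go to s0, push B → (s0, accc, BBDZ)
  read a, top B: go to s0, push ε → (s0, ccc, BDZ)
  read c, top B: go to s1, push BB → (s1, cc, BBDZ)
  ε-move, top B: go to s0, push B → (s0, cc, BBDZ)
  read c, top B: go to s1, push BB → (s1, c, BBBDZ)
  ε-move, top B: go to s0, push B → (s0, c, BBBDZ)
  read c, top B: go to s1, push BB → (s1, ε, BBBBDZ)
  ε-move, top B: go to s0, push B → (s0, ε, BBBBDZ)
All input consumed in state s0 with stack BBBBDZ.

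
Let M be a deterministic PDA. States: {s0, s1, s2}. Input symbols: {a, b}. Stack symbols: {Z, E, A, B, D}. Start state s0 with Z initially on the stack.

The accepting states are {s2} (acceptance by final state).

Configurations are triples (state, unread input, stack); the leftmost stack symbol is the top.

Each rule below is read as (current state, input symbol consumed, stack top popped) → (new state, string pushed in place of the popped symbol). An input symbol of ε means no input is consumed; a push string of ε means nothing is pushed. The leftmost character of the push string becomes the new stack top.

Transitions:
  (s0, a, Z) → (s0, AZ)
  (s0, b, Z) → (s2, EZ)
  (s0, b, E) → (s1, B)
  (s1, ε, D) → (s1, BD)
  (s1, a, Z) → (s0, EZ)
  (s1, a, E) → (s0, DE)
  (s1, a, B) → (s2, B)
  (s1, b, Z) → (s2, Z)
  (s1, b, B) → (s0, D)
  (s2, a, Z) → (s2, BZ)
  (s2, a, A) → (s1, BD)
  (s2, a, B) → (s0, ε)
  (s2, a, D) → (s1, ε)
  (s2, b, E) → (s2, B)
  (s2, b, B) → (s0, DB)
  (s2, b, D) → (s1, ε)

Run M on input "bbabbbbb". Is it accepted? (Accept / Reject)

Reject

(s0, bbabbbbb, Z)
  read b, top Z: go to s2, push EZ → (s2, babbbbb, EZ)
  read b, top E: go to s2, push B → (s2, abbbbb, BZ)
  read a, top B: go to s0, push ε → (s0, bbbbb, Z)
  read b, top Z: go to s2, push EZ → (s2, bbbb, EZ)
  read b, top E: go to s2, push B → (s2, bbb, BZ)
  read b, top B: go to s0, push DB → (s0, bb, DBZ)
No transition applies at (s0, bb, DBZ); input not fully consumed.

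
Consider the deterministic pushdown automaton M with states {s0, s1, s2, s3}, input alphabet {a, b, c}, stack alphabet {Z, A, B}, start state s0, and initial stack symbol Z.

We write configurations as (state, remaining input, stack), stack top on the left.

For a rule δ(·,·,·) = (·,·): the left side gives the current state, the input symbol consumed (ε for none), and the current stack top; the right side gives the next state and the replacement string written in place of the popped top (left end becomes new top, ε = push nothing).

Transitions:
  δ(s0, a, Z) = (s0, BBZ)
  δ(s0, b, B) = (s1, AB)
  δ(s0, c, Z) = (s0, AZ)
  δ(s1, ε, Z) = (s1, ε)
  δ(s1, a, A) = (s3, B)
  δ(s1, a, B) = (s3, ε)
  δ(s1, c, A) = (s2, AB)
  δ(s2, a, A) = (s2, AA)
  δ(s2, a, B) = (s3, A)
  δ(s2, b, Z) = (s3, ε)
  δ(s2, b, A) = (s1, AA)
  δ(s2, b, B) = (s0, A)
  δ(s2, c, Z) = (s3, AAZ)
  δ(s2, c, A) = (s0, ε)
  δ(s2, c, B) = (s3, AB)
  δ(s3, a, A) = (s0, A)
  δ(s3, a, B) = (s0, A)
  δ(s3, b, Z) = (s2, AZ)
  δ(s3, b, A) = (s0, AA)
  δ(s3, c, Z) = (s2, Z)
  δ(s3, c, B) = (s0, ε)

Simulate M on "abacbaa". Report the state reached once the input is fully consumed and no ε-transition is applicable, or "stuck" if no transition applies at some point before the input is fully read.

s0

(s0, abacbaa, Z)
  read a, top Z: go to s0, push BBZ → (s0, bacbaa, BBZ)
  read b, top B: go to s1, push AB → (s1, acbaa, ABBZ)
  read a, top A: go to s3, push B → (s3, cbaa, BBBZ)
  read c, top B: go to s0, push ε → (s0, baa, BBZ)
  read b, top B: go to s1, push AB → (s1, aa, ABBZ)
  read a, top A: go to s3, push B → (s3, a, BBBZ)
  read a, top B: go to s0, push A → (s0, ε, ABBZ)
All input consumed; M is in state s0.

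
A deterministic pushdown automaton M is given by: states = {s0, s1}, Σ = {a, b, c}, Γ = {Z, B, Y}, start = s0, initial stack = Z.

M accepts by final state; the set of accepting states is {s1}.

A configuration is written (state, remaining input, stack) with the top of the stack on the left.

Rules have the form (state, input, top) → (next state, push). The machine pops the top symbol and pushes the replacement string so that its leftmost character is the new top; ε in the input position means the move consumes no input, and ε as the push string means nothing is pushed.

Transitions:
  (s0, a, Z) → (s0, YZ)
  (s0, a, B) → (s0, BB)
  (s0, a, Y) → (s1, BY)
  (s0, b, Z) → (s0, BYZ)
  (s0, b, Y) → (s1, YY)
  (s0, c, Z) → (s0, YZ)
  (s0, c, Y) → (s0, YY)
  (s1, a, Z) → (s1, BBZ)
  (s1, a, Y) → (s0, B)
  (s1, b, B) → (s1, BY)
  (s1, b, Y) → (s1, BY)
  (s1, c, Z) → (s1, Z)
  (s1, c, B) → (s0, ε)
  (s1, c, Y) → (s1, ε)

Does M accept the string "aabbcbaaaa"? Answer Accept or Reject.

Reject

(s0, aabbcbaaaa, Z)
  read a, top Z: go to s0, push YZ → (s0, abbcbaaaa, YZ)
  read a, top Y: go to s1, push BY → (s1, bbcbaaaa, BYZ)
  read b, top B: go to s1, push BY → (s1, bcbaaaa, BYYZ)
  read b, top B: go to s1, push BY → (s1, cbaaaa, BYYYZ)
  read c, top B: go to s0, push ε → (s0, baaaa, YYYZ)
  read b, top Y: go to s1, push YY → (s1, aaaa, YYYYZ)
  read a, top Y: go to s0, push B → (s0, aaa, BYYYZ)
  read a, top B: go to s0, push BB → (s0, aa, BBYYYZ)
  read a, top B: go to s0, push BB → (s0, a, BBBYYYZ)
  read a, top B: go to s0, push BB → (s0, ε, BBBBYYYZ)
All input consumed; state s0 ∉ F and no further ε-move applies.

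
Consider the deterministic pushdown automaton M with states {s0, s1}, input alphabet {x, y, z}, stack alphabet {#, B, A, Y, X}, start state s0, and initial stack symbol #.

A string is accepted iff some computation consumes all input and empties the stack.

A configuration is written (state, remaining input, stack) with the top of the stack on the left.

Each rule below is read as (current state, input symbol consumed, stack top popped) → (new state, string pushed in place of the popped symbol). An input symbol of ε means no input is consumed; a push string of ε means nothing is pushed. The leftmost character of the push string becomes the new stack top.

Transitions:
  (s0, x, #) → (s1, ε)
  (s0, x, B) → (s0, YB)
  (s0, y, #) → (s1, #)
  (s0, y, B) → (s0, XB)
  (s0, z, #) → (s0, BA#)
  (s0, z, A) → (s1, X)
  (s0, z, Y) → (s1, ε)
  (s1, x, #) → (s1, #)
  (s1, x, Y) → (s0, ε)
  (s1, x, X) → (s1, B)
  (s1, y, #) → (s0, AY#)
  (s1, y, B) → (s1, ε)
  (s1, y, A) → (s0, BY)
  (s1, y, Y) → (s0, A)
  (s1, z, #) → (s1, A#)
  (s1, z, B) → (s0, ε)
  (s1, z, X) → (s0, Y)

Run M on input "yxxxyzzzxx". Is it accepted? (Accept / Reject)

(s0, yxxxyzzzxx, #)
  read y, top #: go to s1, push # → (s1, xxxyzzzxx, #)
  read x, top #: go to s1, push # → (s1, xxyzzzxx, #)
  read x, top #: go to s1, push # → (s1, xyzzzxx, #)
  read x, top #: go to s1, push # → (s1, yzzzxx, #)
  read y, top #: go to s0, push AY# → (s0, zzzxx, AY#)
  read z, top A: go to s1, push X → (s1, zzxx, XY#)
  read z, top X: go to s0, push Y → (s0, zxx, YY#)
  read z, top Y: go to s1, push ε → (s1, xx, Y#)
  read x, top Y: go to s0, push ε → (s0, x, #)
  read x, top #: go to s1, push ε → (s1, ε, ε)
All input consumed and the stack is empty.

Accept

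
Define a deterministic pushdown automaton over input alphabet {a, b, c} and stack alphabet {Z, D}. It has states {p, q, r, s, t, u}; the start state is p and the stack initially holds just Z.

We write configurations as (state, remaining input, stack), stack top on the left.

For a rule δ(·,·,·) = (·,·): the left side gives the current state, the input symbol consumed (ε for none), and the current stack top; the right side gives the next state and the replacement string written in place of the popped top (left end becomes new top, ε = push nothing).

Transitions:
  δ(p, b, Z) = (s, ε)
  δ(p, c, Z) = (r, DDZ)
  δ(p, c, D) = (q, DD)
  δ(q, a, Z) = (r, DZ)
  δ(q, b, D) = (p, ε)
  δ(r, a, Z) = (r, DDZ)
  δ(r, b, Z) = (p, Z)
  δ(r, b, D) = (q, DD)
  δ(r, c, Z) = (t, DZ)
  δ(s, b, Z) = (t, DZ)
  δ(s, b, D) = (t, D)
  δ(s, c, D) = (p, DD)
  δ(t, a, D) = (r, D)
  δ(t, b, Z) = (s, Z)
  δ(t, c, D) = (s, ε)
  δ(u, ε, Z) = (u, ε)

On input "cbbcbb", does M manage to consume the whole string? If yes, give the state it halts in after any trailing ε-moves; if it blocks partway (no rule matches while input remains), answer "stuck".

stuck

(p, cbbcbb, Z) ⊢ (r, bbcbb, DDZ) ⊢ (q, bcbb, DDDZ) ⊢ (p, cbb, DDZ) ⊢ (q, bb, DDDZ) ⊢ (p, b, DDZ)
No transition for (p, b, top D); M blocks with input b remaining.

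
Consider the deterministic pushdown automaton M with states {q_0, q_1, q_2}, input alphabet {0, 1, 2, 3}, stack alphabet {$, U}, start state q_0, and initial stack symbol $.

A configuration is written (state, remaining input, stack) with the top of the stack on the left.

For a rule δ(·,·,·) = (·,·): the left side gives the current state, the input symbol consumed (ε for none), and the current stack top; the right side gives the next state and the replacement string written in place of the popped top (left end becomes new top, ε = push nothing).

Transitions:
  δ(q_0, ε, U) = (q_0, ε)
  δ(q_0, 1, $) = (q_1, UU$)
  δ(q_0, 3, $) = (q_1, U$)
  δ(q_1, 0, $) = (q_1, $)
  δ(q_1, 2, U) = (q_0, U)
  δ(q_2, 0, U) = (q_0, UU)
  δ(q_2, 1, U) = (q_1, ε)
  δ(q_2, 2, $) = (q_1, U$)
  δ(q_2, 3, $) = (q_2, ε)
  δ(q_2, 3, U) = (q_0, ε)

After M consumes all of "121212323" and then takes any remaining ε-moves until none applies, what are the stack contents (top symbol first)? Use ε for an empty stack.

(q_0, 121212323, $)
  read 1, top $: go to q_1, push UU$ → (q_1, 21212323, UU$)
  read 2, top U: go to q_0, push U → (q_0, 1212323, UU$)
  ε-move, top U: go to q_0, push ε → (q_0, 1212323, U$)
  ε-move, top U: go to q_0, push ε → (q_0, 1212323, $)
  read 1, top $: go to q_1, push UU$ → (q_1, 212323, UU$)
  read 2, top U: go to q_0, push U → (q_0, 12323, UU$)
  ε-move, top U: go to q_0, push ε → (q_0, 12323, U$)
  ε-move, top U: go to q_0, push ε → (q_0, 12323, $)
  read 1, top $: go to q_1, push UU$ → (q_1, 2323, UU$)
  read 2, top U: go to q_0, push U → (q_0, 323, UU$)
  ε-move, top U: go to q_0, push ε → (q_0, 323, U$)
  ε-move, top U: go to q_0, push ε → (q_0, 323, $)
  read 3, top $: go to q_1, push U$ → (q_1, 23, U$)
  read 2, top U: go to q_0, push U → (q_0, 3, U$)
  ε-move, top U: go to q_0, push ε → (q_0, 3, $)
  read 3, top $: go to q_1, push U$ → (q_1, ε, U$)
All input consumed in state q_1 with stack U$.

U$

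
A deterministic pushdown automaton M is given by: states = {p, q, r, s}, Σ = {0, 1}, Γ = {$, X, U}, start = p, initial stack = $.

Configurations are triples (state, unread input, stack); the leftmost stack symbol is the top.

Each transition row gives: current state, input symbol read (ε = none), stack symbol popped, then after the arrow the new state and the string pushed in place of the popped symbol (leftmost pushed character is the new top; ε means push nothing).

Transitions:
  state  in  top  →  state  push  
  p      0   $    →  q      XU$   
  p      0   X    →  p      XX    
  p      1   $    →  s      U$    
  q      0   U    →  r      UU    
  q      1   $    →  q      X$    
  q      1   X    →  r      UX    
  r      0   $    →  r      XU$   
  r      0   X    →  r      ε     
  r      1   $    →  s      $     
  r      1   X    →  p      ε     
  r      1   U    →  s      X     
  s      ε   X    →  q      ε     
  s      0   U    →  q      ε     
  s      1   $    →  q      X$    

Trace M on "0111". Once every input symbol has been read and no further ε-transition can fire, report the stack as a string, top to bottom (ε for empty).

(p, 0111, $)
  read 0, top $: go to q, push XU$ → (q, 111, XU$)
  read 1, top X: go to r, push UX → (r, 11, UXU$)
  read 1, top U: go to s, push X → (s, 1, XXU$)
  ε-move, top X: go to q, push ε → (q, 1, XU$)
  read 1, top X: go to r, push UX → (r, ε, UXU$)
All input consumed in state r with stack UXU$.

UXU$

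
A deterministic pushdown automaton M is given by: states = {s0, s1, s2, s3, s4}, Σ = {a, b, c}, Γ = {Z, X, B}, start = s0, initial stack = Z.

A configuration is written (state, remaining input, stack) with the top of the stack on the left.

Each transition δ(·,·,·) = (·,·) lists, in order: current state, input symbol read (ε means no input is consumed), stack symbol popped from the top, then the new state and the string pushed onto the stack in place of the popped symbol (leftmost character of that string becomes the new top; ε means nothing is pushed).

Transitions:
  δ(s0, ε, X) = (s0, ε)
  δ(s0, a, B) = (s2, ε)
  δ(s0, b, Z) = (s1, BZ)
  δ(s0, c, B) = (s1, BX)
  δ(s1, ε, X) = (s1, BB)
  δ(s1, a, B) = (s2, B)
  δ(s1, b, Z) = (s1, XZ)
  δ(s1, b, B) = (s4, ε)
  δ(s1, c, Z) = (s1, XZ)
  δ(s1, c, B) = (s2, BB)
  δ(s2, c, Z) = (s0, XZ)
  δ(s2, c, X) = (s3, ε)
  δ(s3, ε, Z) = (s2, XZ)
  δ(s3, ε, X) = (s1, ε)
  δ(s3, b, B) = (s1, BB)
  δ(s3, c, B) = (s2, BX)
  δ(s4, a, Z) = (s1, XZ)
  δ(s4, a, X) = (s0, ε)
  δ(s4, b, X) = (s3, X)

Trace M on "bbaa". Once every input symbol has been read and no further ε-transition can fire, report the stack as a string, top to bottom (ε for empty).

BBZ

(s0, bbaa, Z)
  read b, top Z: go to s1, push BZ → (s1, baa, BZ)
  read b, top B: go to s4, push ε → (s4, aa, Z)
  read a, top Z: go to s1, push XZ → (s1, a, XZ)
  ε-move, top X: go to s1, push BB → (s1, a, BBZ)
  read a, top B: go to s2, push B → (s2, ε, BBZ)
All input consumed in state s2 with stack BBZ.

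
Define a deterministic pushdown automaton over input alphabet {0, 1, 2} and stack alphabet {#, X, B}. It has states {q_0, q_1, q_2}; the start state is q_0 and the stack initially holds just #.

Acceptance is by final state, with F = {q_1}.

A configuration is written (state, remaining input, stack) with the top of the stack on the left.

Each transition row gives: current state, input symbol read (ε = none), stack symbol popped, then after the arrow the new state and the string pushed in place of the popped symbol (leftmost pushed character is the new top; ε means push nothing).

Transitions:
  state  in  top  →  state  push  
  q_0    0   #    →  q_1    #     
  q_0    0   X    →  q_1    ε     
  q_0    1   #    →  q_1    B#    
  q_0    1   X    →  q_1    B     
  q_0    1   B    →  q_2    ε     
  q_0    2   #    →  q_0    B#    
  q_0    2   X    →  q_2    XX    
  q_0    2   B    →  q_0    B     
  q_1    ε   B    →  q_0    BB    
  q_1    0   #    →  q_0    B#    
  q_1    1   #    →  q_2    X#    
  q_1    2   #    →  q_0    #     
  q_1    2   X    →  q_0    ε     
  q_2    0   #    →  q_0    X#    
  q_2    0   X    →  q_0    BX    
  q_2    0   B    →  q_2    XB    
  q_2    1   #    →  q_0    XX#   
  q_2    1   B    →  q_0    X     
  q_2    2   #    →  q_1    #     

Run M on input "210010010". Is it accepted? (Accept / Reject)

(q_0, 210010010, #) ⊢ (q_0, 10010010, B#) ⊢ (q_2, 0010010, #) ⊢ (q_0, 010010, X#) ⊢ (q_1, 10010, #) ⊢ (q_2, 0010, X#) ⊢ (q_0, 010, BX#)
No transition applies at (q_0, 010, BX#); input not fully consumed.

Reject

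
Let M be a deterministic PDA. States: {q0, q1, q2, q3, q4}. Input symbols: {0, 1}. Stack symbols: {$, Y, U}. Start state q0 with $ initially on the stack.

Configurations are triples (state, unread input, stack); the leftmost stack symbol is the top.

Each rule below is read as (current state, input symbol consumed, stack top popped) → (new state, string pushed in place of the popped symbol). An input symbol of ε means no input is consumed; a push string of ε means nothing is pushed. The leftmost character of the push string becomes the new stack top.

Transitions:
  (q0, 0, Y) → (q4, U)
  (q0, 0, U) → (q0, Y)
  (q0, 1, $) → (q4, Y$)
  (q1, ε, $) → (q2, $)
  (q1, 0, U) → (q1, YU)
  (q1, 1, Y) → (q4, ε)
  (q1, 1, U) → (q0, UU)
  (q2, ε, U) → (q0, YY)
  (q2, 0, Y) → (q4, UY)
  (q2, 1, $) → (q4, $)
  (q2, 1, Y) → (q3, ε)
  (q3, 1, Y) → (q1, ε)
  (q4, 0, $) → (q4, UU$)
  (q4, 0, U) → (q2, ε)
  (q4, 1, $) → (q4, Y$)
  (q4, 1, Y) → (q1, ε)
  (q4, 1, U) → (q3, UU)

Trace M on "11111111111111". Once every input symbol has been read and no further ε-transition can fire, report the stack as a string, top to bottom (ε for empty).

(q0, 11111111111111, $) ⊢ (q4, 1111111111111, Y$) ⊢ (q1, 111111111111, $) ⊢ (q2, 111111111111, $) ⊢ (q4, 11111111111, $) ⊢ (q4, 1111111111, Y$) ⊢ (q1, 111111111, $) ⊢ (q2, 111111111, $) ⊢ (q4, 11111111, $) ⊢ (q4, 1111111, Y$) ⊢ (q1, 111111, $) ⊢ (q2, 111111, $) ⊢ (q4, 11111, $) ⊢ (q4, 1111, Y$) ⊢ (q1, 111, $) ⊢ (q2, 111, $) ⊢ (q4, 11, $) ⊢ (q4, 1, Y$) ⊢ (q1, ε, $) ⊢ (q2, ε, $)
All input consumed in state q2 with stack $.

$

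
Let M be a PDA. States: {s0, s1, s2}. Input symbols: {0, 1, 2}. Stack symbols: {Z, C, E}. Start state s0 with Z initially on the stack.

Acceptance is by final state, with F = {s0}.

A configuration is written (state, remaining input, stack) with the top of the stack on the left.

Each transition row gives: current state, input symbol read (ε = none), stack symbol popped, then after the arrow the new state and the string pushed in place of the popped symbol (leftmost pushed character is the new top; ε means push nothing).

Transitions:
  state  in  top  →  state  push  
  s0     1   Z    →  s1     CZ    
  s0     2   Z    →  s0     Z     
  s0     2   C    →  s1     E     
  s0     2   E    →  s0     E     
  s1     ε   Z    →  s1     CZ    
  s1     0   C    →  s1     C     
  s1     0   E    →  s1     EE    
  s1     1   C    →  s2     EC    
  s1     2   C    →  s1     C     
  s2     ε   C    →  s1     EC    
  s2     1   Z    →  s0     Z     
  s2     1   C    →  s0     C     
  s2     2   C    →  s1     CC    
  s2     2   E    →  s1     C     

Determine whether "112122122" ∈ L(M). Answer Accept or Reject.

Reject

No computation consumes all input and reaches a final state.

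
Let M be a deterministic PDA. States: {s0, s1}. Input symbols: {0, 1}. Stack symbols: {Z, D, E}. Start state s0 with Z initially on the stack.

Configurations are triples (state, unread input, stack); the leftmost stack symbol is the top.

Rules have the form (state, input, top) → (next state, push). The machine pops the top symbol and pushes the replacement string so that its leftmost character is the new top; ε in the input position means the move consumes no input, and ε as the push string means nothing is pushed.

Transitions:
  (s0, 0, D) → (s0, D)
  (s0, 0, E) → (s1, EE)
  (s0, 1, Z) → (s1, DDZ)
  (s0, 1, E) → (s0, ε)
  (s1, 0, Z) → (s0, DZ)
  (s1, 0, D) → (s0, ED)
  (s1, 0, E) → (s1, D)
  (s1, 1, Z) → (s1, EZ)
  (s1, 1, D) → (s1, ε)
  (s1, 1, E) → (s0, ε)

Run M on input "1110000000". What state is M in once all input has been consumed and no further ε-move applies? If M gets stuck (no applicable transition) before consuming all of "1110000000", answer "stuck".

s0

(s0, 1110000000, Z) ⊢ (s1, 110000000, DDZ) ⊢ (s1, 10000000, DZ) ⊢ (s1, 0000000, Z) ⊢ (s0, 000000, DZ) ⊢ (s0, 00000, DZ) ⊢ (s0, 0000, DZ) ⊢ (s0, 000, DZ) ⊢ (s0, 00, DZ) ⊢ (s0, 0, DZ) ⊢ (s0, ε, DZ)
All input consumed; M is in state s0.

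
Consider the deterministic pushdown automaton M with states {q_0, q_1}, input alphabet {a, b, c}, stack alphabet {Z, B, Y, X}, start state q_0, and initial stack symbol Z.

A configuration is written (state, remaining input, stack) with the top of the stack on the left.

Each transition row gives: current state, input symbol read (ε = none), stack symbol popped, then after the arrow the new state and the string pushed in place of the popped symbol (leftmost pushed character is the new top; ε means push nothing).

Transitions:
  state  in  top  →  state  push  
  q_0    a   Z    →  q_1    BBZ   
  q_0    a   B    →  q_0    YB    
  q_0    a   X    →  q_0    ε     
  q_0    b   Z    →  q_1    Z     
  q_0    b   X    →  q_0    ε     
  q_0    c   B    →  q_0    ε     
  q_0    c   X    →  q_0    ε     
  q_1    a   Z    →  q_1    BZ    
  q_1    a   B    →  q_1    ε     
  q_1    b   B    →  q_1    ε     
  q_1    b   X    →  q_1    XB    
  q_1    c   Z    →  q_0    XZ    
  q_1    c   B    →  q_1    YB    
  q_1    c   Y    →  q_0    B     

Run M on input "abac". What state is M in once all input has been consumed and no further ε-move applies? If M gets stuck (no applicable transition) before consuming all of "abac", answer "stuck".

(q_0, abac, Z)
  read a, top Z: go to q_1, push BBZ → (q_1, bac, BBZ)
  read b, top B: go to q_1, push ε → (q_1, ac, BZ)
  read a, top B: go to q_1, push ε → (q_1, c, Z)
  read c, top Z: go to q_0, push XZ → (q_0, ε, XZ)
All input consumed; M is in state q_0.

q_0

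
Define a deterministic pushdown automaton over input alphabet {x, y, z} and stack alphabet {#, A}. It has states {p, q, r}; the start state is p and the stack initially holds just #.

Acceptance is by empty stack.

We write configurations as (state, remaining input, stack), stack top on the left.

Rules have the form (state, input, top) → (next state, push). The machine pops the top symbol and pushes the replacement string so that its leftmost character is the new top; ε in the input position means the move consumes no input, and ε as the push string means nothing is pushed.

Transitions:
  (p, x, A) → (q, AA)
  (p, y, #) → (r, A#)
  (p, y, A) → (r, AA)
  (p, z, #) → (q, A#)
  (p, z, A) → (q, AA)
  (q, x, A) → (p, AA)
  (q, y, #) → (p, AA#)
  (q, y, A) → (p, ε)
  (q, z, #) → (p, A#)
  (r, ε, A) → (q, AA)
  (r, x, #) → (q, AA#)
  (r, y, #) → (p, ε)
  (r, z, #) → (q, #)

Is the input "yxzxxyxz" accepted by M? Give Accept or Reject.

(p, yxzxxyxz, #) ⊢ (r, xzxxyxz, A#) ⊢ (q, xzxxyxz, AA#) ⊢ (p, zxxyxz, AAA#) ⊢ (q, xxyxz, AAAA#) ⊢ (p, xyxz, AAAAA#) ⊢ (q, yxz, AAAAAA#) ⊢ (p, xz, AAAAA#) ⊢ (q, z, AAAAAA#)
No transition applies at (q, z, AAAAAA#); input not fully consumed.

Reject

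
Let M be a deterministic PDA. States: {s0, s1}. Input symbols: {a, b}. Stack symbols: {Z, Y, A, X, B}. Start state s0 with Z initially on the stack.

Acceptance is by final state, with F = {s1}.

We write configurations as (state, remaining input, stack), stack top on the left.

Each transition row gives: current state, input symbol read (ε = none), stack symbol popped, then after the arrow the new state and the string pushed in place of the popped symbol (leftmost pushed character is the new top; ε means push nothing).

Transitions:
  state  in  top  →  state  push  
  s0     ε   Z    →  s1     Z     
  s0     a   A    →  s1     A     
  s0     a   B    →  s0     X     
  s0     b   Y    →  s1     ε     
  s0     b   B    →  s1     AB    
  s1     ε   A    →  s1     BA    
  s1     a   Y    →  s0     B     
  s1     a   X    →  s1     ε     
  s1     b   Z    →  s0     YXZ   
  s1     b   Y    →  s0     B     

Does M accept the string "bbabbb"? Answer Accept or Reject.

(s0, bbabbb, Z)
  ε-move, top Z: go to s1, push Z → (s1, bbabbb, Z)
  read b, top Z: go to s0, push YXZ → (s0, babbb, YXZ)
  read b, top Y: go to s1, push ε → (s1, abbb, XZ)
  read a, top X: go to s1, push ε → (s1, bbb, Z)
  read b, top Z: go to s0, push YXZ → (s0, bb, YXZ)
  read b, top Y: go to s1, push ε → (s1, b, XZ)
No transition applies at (s1, b, XZ); input not fully consumed.

Reject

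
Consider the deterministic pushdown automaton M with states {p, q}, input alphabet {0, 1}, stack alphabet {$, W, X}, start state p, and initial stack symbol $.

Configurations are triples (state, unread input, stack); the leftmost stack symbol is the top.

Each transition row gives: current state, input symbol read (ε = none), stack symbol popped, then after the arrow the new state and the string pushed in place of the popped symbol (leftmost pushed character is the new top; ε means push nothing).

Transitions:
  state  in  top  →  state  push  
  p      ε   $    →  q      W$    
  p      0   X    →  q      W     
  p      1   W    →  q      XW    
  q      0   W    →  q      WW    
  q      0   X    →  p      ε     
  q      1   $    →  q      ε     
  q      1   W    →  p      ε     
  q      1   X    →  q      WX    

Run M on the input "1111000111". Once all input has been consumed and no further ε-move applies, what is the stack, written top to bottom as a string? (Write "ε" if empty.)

(p, 1111000111, $)
  ε-move, top $: go to q, push W$ → (q, 1111000111, W$)
  read 1, top W: go to p, push ε → (p, 111000111, $)
  ε-move, top $: go to q, push W$ → (q, 111000111, W$)
  read 1, top W: go to p, push ε → (p, 11000111, $)
  ε-move, top $: go to q, push W$ → (q, 11000111, W$)
  read 1, top W: go to p, push ε → (p, 1000111, $)
  ε-move, top $: go to q, push W$ → (q, 1000111, W$)
  read 1, top W: go to p, push ε → (p, 000111, $)
  ε-move, top $: go to q, push W$ → (q, 000111, W$)
  read 0, top W: go to q, push WW → (q, 00111, WW$)
  read 0, top W: go to q, push WW → (q, 0111, WWW$)
  read 0, top W: go to q, push WW → (q, 111, WWWW$)
  read 1, top W: go to p, push ε → (p, 11, WWW$)
  read 1, top W: go to q, push XW → (q, 1, XWWW$)
  read 1, top X: go to q, push WX → (q, ε, WXWWW$)
All input consumed in state q with stack WXWWW$.

WXWWW$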